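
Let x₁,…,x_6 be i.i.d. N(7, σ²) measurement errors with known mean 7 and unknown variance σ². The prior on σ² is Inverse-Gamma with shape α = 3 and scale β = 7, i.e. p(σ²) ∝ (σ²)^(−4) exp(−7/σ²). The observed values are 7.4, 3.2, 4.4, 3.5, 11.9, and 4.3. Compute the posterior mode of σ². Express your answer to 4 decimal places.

Sum of squared deviations about the known mean: SS = (7.4−7)² + (3.2−7)² + (4.4−7)² + (3.5−7)² + (11.9−7)² + (4.3−7)² = 64.91.
The Normal likelihood contributes (σ²)^(−n/2) exp(−SS/(2σ²)), so the posterior is Inverse-Gamma(α + n/2, β + SS/2) = Inverse-Gamma(6, 39.455).
The mode of Inverse-Gamma(a, b) is b/(a+1) = 39.455/7 ≈ 5.6364.

σ̂²_MAP = 5.6364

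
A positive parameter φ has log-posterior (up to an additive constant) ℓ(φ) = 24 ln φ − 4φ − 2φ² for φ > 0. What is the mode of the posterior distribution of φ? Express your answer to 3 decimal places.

φ̂_MAP = 2.000

ℓ'(φ) = 24/φ − 4 − 4φ. Setting this to zero and multiplying by φ: 4φ² + 4φ − 24 = 0.
φ = (−4 + √(4² + 4·4·24)) / (2·4) = (−4 + √400) / 8 = (−4 + 20)/8 = 2.
ℓ''(φ) = −24/φ² − 4 < 0, confirming a maximum.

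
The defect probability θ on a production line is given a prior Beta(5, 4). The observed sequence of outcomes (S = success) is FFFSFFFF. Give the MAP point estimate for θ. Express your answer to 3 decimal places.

Prior: Beta(5, 4).
Data: 1 success in 8 trials (from the sequence). The binomial likelihood contributes θ(1−θ)^7, so the posterior is Beta(5+1, 4+7) = Beta(6, 11).
For Beta(a, b) with a, b > 1 the mode is (a−1)/(a+b−2) = 5/15 ≈ 0.333.

θ̂_MAP = 0.333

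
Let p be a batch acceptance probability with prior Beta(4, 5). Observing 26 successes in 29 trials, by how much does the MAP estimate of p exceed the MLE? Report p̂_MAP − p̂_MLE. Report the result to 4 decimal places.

Posterior is Beta(30, 8); MAP = (30−1)/(38−2) = 29/36 ≈ 0.80556.
MLE ignores the prior: p̂_MLE = k/n = 26/29 ≈ 0.89655.
Difference = 29/36 − 26/29 = -95/1044 ≈ -0.0910.

MAP − MLE = -0.0910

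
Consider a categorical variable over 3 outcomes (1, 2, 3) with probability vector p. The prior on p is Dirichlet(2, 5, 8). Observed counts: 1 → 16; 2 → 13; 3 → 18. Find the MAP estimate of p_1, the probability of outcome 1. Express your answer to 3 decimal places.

MAP estimate: 0.288

The posterior is Dirichlet(αᵢ + nᵢ) = Dirichlet(18, 18, 26).
For a Dirichlet(a₁,…,a_K) with all aᵢ > 1, the mode has j-th component (aⱼ − 1)/(Σaᵢ − K).
Here Σaᵢ = 62 and K = 3, so p_1 = (18 − 1)/(62 − 3) = 17/59 ≈ 0.288.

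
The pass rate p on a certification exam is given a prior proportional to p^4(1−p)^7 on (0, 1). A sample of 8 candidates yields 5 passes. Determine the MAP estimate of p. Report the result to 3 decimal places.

The prior density ∝ p^4(1−p)^7 is the kernel of Beta(5, 8).
Data: 5 successes in 8 trials. The binomial likelihood contributes p^5(1−p)^3, so the posterior is Beta(5+5, 8+3) = Beta(10, 11).
For Beta(a, b) with a, b > 1 the mode is (a−1)/(a+b−2) = 9/19 ≈ 0.474.

p̂_MAP = 0.474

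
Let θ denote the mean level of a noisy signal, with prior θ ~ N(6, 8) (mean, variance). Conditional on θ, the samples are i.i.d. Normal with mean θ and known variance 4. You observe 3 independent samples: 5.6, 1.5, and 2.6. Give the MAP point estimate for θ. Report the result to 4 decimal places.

n = 3; x̄ = (5.6 + 1.5 + 2.6)/3 = 9.7/3 = 97/30 ≈ 3.2333.
For a Normal prior and Normal likelihood with known variance, the posterior is Normal; its mode equals its mean, the precision-weighted average.
Prior precision 1/σ₀² = 1/8 = 0.125; data precision n/σ² = 3/4 = 0.75.
θ̂ = (0.125·6 + 0.75·(97/30)) / (0.125 + 0.75) = 3.175/0.875 = 127/35 ≈ 3.6286.

θ̂_MAP = 3.6286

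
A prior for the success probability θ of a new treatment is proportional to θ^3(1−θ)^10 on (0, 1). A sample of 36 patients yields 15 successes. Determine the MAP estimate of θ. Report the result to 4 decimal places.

The prior density ∝ θ^3(1−θ)^10 is the kernel of Beta(4, 11).
Data: 15 successes in 36 trials. The binomial likelihood contributes θ^15(1−θ)^21, so the posterior is Beta(4+15, 11+21) = Beta(19, 32).
For Beta(a, b) with a, b > 1 the mode is (a−1)/(a+b−2) = 18/49 ≈ 0.3673.

θ̂_MAP = 0.3673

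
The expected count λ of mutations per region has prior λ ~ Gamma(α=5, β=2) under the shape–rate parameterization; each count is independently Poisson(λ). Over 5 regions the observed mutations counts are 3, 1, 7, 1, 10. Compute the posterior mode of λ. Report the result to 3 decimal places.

λ̂_MAP = 3.714

Σxᵢ = 3+1+7+1+10 = 22, with n = 5.
Posterior ∝ λ^4e^(−2λ) · λ^22e^(−5λ) = λ^26e^(−7λ), i.e. Gamma(shape=27, rate=7).
The mode of a Gamma(a, b) with a ≥ 1 (shape–rate) is (a−1)/b = 26/7 ≈ 3.714.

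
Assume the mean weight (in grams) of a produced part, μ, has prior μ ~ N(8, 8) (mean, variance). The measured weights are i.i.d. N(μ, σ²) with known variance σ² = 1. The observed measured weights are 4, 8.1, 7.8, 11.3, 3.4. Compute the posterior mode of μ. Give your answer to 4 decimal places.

μ̂_MAP = 6.9463

n = 5; x̄ = (4 + 8.1 + 7.8 + 11.3 + 3.4)/5 = 34.6/5 = 6.92.
For a Normal prior and Normal likelihood with known variance, the posterior is Normal; its mode equals its mean, the precision-weighted average.
Prior precision 1/σ₀² = 1/8 = 0.125; data precision n/σ² = 5/1 = 5.
μ̂ = (0.125·8 + 5·6.92) / (0.125 + 5) = 35.6/5.125 = 1424/205 ≈ 6.9463.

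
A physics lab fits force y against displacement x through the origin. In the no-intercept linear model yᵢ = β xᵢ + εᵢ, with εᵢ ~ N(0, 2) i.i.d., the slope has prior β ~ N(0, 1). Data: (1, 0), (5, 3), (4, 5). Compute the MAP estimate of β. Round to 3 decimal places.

β̂_MAP = 0.795

log p(β | y) = −Σ(yᵢ − βxᵢ)²/(2·2) − β²/(2·1) + const.
Setting the derivative to zero: Σxᵢ(yᵢ − βxᵢ)/2 − β/1 = 0, so β = Σxᵢyᵢ / (Σxᵢ² + σ²/τ²).
Σxᵢyᵢ = 1·0 + 5·3 + 4·5 = 35; Σxᵢ² = 42; σ²/τ² = 2.
β̂_MAP = 35 / (42 + 2) = 35/44 ≈ 0.795.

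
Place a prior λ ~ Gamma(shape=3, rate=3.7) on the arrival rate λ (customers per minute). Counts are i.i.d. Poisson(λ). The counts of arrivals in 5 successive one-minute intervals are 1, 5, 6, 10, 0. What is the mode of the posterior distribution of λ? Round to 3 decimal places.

Σxᵢ = 1+5+6+10+0 = 22, with n = 5.
Posterior ∝ λ^2e^(−3.7λ) · λ^22e^(−5λ) = λ^24e^(−8.7λ), i.e. Gamma(shape=25, rate=8.7).
The mode of a Gamma(a, b) with a ≥ 1 (shape–rate) is (a−1)/b = 24/8.7 ≈ 2.759.

λ̂_MAP = 2.759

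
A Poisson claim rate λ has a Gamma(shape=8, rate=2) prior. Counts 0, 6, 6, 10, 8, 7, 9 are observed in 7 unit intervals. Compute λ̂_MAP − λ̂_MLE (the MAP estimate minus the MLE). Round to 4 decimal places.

MAP − MLE = -0.6825

Σxᵢ = 46. Posterior is Gamma(54, 9); MAP = (54−1)/9 = 53/9 ≈ 5.88889.
MLE = x̄ = 46/7 ≈ 6.57143.
Difference = 53/9 − 46/7 = -43/63 ≈ -0.6825.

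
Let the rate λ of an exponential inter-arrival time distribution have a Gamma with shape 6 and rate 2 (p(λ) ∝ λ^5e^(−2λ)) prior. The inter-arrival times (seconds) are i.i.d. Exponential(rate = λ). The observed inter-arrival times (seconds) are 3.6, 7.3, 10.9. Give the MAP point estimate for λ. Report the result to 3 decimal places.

λ̂_MAP = 0.336

The Exponential(rate=λ) likelihood is ∝ λ^n e^(−λΣtᵢ). Here n = 3 and Σtᵢ = 3.6 + 7.3 + 10.9 = 21.8.
Posterior ∝ λ^5e^(−2λ) · λ^3e^(−21.8λ) = λ^8e^(−23.8λ), i.e. Gamma(9, 23.8).
Mode = (a−1)/b = 8/23.8 ≈ 0.336.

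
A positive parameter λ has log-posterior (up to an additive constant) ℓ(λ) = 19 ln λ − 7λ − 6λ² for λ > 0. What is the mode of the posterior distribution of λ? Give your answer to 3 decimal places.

ℓ'(λ) = 19/λ − 7 − 12λ. Setting this to zero and multiplying by λ: 12λ² + 7λ − 19 = 0.
λ = (−7 + √(7² + 4·12·19)) / (2·12) = (−7 + √961) / 24 = (−7 + 31)/24 = 1.
ℓ''(λ) = −19/λ² − 12 < 0, confirming a maximum.

λ̂_MAP = 1.000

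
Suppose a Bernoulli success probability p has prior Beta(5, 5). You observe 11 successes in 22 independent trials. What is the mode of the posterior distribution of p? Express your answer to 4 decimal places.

Prior: Beta(5, 5).
Data: 11 successes in 22 trials. The binomial likelihood contributes p^11(1−p)^11, so the posterior is Beta(5+11, 5+11) = Beta(16, 16).
For Beta(a, b) with a, b > 1 the mode is (a−1)/(a+b−2) = 15/30 ≈ 0.5000.

p̂_MAP = 0.5000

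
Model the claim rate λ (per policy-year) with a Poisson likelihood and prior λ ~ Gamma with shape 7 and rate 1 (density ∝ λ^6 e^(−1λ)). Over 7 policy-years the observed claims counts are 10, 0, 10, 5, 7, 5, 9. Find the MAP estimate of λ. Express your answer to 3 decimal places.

Σxᵢ = 10+0+10+5+7+5+9 = 46, with n = 7.
Posterior ∝ λ^6e^(−1λ) · λ^46e^(−7λ) = λ^52e^(−8λ), i.e. Gamma(shape=53, rate=8).
The mode of a Gamma(a, b) with a ≥ 1 (shape–rate) is (a−1)/b = 52/8 ≈ 6.500.

λ̂_MAP = 6.500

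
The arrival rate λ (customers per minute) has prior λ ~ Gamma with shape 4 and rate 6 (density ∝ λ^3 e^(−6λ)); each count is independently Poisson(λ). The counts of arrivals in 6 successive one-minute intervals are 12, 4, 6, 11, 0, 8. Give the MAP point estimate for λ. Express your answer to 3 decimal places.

Σxᵢ = 12+4+6+11+0+8 = 41, with n = 6.
Posterior ∝ λ^3e^(−6λ) · λ^41e^(−6λ) = λ^44e^(−12λ), i.e. Gamma(shape=45, rate=12).
The mode of a Gamma(a, b) with a ≥ 1 (shape–rate) is (a−1)/b = 44/12 ≈ 3.667.

λ̂_MAP = 3.667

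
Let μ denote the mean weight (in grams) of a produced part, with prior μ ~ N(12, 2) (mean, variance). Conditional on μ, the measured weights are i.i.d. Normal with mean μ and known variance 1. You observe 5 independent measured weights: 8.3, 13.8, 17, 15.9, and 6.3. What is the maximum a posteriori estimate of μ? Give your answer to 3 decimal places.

μ̂_MAP = 12.236

n = 5; x̄ = (8.3 + 13.8 + 17 + 15.9 + 6.3)/5 = 61.3/5 = 12.26.
For a Normal prior and Normal likelihood with known variance, the posterior is Normal; its mode equals its mean, the precision-weighted average.
Prior precision 1/σ₀² = 1/2 = 0.5; data precision n/σ² = 5/1 = 5.
μ̂ = (0.5·12 + 5·12.26) / (0.5 + 5) = 67.3/5.5 = 673/55 ≈ 12.236.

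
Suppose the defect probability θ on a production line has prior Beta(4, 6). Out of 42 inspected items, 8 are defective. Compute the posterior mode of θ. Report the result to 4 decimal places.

Prior: Beta(4, 6).
Data: 8 successes in 42 trials. The binomial likelihood contributes θ^8(1−θ)^34, so the posterior is Beta(4+8, 6+34) = Beta(12, 40).
For Beta(a, b) with a, b > 1 the mode is (a−1)/(a+b−2) = 11/50 ≈ 0.2200.

θ̂_MAP = 0.2200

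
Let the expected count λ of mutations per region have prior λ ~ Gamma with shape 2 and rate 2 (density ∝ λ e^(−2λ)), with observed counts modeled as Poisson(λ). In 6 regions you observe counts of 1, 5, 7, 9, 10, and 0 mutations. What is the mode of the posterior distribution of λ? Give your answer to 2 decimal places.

λ̂_MAP = 4.13

Σxᵢ = 1+5+7+9+10+0 = 32, with n = 6.
Posterior ∝ λe^(−2λ) · λ^32e^(−6λ) = λ^33e^(−8λ), i.e. Gamma(shape=34, rate=8).
The mode of a Gamma(a, b) with a ≥ 1 (shape–rate) is (a−1)/b = 33/8 ≈ 4.13.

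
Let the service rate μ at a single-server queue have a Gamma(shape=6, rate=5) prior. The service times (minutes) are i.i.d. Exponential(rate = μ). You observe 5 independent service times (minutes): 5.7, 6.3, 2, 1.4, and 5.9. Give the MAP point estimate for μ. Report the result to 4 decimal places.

μ̂_MAP = 0.3802

The Exponential(rate=μ) likelihood is ∝ μ^n e^(−μΣtᵢ). Here n = 5 and Σtᵢ = 5.7 + 6.3 + 2 + 1.4 + 5.9 = 21.3.
Posterior ∝ μ^5e^(−5μ) · μ^5e^(−21.3μ) = μ^10e^(−26.3μ), i.e. Gamma(11, 26.3).
Mode = (a−1)/b = 10/26.3 ≈ 0.3802.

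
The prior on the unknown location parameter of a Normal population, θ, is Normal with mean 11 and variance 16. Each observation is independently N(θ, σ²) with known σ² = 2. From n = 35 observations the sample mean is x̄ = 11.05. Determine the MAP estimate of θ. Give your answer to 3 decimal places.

n = 35, x̄ = 11.05.
For a Normal prior and Normal likelihood with known variance, the posterior is Normal; its mode equals its mean, the precision-weighted average.
Prior precision 1/σ₀² = 1/16 = 0.0625; data precision n/σ² = 35/2 = 17.5.
θ̂ = (0.0625·11 + 17.5·11.05) / (0.0625 + 17.5) = 194.0625/17.5625 = 3105/281 ≈ 11.050.

θ̂_MAP = 11.050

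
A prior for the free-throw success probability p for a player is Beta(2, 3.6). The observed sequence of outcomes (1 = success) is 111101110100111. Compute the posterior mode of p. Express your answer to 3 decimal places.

p̂_MAP = 0.645

Prior: Beta(2, 3.6).
Data: 11 successes in 15 trials (from the sequence). The binomial likelihood contributes p^11(1−p)^4, so the posterior is Beta(2+11, 3.6+4) = Beta(13, 7.6).
For Beta(a, b) with a, b > 1 the mode is (a−1)/(a+b−2) = 12/18.6 ≈ 0.645.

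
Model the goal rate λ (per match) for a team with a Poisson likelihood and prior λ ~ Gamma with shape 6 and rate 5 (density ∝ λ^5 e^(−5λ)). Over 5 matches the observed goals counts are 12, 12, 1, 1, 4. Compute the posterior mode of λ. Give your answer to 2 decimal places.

Σxᵢ = 12+12+1+1+4 = 30, with n = 5.
Posterior ∝ λ^5e^(−5λ) · λ^30e^(−5λ) = λ^35e^(−10λ), i.e. Gamma(shape=36, rate=10).
The mode of a Gamma(a, b) with a ≥ 1 (shape–rate) is (a−1)/b = 35/10 ≈ 3.50.

λ̂_MAP = 3.50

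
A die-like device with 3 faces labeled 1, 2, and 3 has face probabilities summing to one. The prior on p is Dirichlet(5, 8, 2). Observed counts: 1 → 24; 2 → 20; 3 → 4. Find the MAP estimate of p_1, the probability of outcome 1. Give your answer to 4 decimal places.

The posterior is Dirichlet(αᵢ + nᵢ) = Dirichlet(29, 28, 6).
For a Dirichlet(a₁,…,a_K) with all aᵢ > 1, the mode has j-th component (aⱼ − 1)/(Σaᵢ − K).
Here Σaᵢ = 63 and K = 3, so p_1 = (29 − 1)/(63 − 3) = 28/60 ≈ 0.4667.

MAP estimate: 0.4667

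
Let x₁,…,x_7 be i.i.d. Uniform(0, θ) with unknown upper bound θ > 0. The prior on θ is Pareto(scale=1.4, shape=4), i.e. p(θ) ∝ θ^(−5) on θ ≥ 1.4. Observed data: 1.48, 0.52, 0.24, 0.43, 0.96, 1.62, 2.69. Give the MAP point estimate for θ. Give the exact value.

θ̂_MAP = 2.69

The Uniform(0, θ) likelihood is θ^(−n) for θ ≥ max(xᵢ), zero otherwise. Here max(xᵢ) = 2.69.
Posterior ∝ θ^(−5) · θ^(−7) = θ^(−12) on θ ≥ max(1.4, 2.69) = 2.69.
This density is strictly decreasing in θ, so the posterior mode lies at the lower boundary of the support.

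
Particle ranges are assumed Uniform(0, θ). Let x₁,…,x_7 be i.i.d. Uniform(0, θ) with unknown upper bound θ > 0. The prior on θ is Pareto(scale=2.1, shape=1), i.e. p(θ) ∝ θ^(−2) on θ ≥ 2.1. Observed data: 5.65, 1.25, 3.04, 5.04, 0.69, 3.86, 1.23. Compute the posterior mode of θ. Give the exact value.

θ̂_MAP = 5.65

The Uniform(0, θ) likelihood is θ^(−n) for θ ≥ max(xᵢ), zero otherwise. Here max(xᵢ) = 5.65.
Posterior ∝ θ^(−2) · θ^(−7) = θ^(−9) on θ ≥ max(2.1, 5.65) = 5.65.
This density is strictly decreasing in θ, so the posterior mode lies at the lower boundary of the support.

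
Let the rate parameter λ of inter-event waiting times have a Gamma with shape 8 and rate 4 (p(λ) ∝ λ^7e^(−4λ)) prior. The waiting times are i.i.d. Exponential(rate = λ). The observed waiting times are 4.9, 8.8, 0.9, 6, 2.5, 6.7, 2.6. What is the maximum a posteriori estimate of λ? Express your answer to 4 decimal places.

λ̂_MAP = 0.3846

The Exponential(rate=λ) likelihood is ∝ λ^n e^(−λΣtᵢ). Here n = 7 and Σtᵢ = 4.9 + 8.8 + 0.9 + 6 + 2.5 + 6.7 + 2.6 = 32.4.
Posterior ∝ λ^7e^(−4λ) · λ^7e^(−32.4λ) = λ^14e^(−36.4λ), i.e. Gamma(15, 36.4).
Mode = (a−1)/b = 14/36.4 ≈ 0.3846.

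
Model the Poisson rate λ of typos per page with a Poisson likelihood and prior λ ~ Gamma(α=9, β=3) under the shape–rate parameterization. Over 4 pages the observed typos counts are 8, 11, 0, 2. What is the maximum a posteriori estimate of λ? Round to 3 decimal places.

Σxᵢ = 8+11+0+2 = 21, with n = 4.
Posterior ∝ λ^8e^(−3λ) · λ^21e^(−4λ) = λ^29e^(−7λ), i.e. Gamma(shape=30, rate=7).
The mode of a Gamma(a, b) with a ≥ 1 (shape–rate) is (a−1)/b = 29/7 ≈ 4.143.

λ̂_MAP = 4.143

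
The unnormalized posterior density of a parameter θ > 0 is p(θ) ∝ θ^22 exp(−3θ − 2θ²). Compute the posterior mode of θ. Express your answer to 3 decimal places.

ℓ'(θ) = 22/θ − 3 − 4θ. Setting this to zero and multiplying by θ: 4θ² + 3θ − 22 = 0.
θ = (−3 + √(3² + 4·4·22)) / (2·4) = (−3 + √361) / 8 = (−3 + 19)/8 = 2.
ℓ''(θ) = −22/θ² − 4 < 0, confirming a maximum.

θ̂_MAP = 2.000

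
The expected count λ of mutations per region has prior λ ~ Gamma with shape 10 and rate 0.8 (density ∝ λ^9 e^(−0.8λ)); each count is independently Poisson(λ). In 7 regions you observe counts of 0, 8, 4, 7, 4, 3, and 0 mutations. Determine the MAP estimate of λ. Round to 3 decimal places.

Σxᵢ = 0+8+4+7+4+3+0 = 26, with n = 7.
Posterior ∝ λ^9e^(−0.8λ) · λ^26e^(−7λ) = λ^35e^(−7.8λ), i.e. Gamma(shape=36, rate=7.8).
The mode of a Gamma(a, b) with a ≥ 1 (shape–rate) is (a−1)/b = 35/7.8 ≈ 4.487.

λ̂_MAP = 4.487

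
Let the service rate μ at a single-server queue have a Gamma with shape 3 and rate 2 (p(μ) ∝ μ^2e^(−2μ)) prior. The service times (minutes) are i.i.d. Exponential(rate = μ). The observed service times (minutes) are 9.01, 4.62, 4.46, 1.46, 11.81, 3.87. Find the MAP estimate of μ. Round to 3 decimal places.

μ̂_MAP = 0.215

The Exponential(rate=μ) likelihood is ∝ μ^n e^(−μΣtᵢ). Here n = 6 and Σtᵢ = 9.01 + 4.62 + 4.46 + 1.46 + 11.81 + 3.87 = 35.23.
Posterior ∝ μ^2e^(−2μ) · μ^6e^(−35.23μ) = μ^8e^(−37.23μ), i.e. Gamma(9, 37.23).
Mode = (a−1)/b = 8/37.23 ≈ 0.215.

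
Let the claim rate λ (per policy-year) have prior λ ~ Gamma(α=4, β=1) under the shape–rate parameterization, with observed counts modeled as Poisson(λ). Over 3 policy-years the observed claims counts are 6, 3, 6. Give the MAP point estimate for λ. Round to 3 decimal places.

λ̂_MAP = 4.500

Σxᵢ = 6+3+6 = 15, with n = 3.
Posterior ∝ λ^3e^(−1λ) · λ^15e^(−3λ) = λ^18e^(−4λ), i.e. Gamma(shape=19, rate=4).
The mode of a Gamma(a, b) with a ≥ 1 (shape–rate) is (a−1)/b = 18/4 ≈ 4.500.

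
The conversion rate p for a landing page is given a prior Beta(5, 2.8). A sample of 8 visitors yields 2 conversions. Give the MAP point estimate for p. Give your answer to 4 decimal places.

p̂_MAP = 0.4348

Prior: Beta(5, 2.8).
Data: 2 successes in 8 trials. The binomial likelihood contributes p^2(1−p)^6, so the posterior is Beta(5+2, 2.8+6) = Beta(7, 8.8).
For Beta(a, b) with a, b > 1 the mode is (a−1)/(a+b−2) = 6/13.8 ≈ 0.4348.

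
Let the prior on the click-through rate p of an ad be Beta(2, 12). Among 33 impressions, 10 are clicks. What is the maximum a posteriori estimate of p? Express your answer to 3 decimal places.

Prior: Beta(2, 12).
Data: 10 successes in 33 trials. The binomial likelihood contributes p^10(1−p)^23, so the posterior is Beta(2+10, 12+23) = Beta(12, 35).
For Beta(a, b) with a, b > 1 the mode is (a−1)/(a+b−2) = 11/45 ≈ 0.244.

p̂_MAP = 0.244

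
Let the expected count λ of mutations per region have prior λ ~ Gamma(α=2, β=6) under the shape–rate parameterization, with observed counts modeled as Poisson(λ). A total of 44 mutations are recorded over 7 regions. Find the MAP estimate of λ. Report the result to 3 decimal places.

Σxᵢ = 44, n = 7.
Posterior ∝ λe^(−6λ) · λ^44e^(−7λ) = λ^45e^(−13λ), i.e. Gamma(shape=46, rate=13).
The mode of a Gamma(a, b) with a ≥ 1 (shape–rate) is (a−1)/b = 45/13 ≈ 3.462.

λ̂_MAP = 3.462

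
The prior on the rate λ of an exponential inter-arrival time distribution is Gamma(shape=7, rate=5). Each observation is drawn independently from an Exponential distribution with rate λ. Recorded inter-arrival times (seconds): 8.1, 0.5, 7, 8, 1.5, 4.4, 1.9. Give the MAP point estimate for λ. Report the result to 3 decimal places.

The Exponential(rate=λ) likelihood is ∝ λ^n e^(−λΣtᵢ). Here n = 7 and Σtᵢ = 8.1 + 0.5 + 7 + 8 + 1.5 + 4.4 + 1.9 = 31.4.
Posterior ∝ λ^6e^(−5λ) · λ^7e^(−31.4λ) = λ^13e^(−36.4λ), i.e. Gamma(14, 36.4).
Mode = (a−1)/b = 13/36.4 ≈ 0.357.

λ̂_MAP = 0.357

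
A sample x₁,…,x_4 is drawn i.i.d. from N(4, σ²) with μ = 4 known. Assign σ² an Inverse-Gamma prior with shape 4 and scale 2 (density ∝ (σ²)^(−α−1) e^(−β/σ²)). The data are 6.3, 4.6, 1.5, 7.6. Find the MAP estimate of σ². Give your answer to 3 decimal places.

Sum of squared deviations about the known mean: SS = (6.3−4)² + (4.6−4)² + (1.5−4)² + (7.6−4)² = 24.86.
The Normal likelihood contributes (σ²)^(−n/2) exp(−SS/(2σ²)), so the posterior is Inverse-Gamma(α + n/2, β + SS/2) = Inverse-Gamma(6, 14.43).
The mode of Inverse-Gamma(a, b) is b/(a+1) = 14.43/7 ≈ 2.061.

σ̂²_MAP = 2.061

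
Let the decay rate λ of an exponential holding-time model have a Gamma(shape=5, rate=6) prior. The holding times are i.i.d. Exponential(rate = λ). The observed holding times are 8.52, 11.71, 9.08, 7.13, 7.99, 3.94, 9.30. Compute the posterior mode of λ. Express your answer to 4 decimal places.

The Exponential(rate=λ) likelihood is ∝ λ^n e^(−λΣtᵢ). Here n = 7 and Σtᵢ = 8.52 + 11.71 + 9.08 + 7.13 + 7.99 + 3.94 + 9.30 = 57.67.
Posterior ∝ λ^4e^(−6λ) · λ^7e^(−57.67λ) = λ^11e^(−63.67λ), i.e. Gamma(12, 63.67).
Mode = (a−1)/b = 11/63.67 ≈ 0.1728.

λ̂_MAP = 0.1728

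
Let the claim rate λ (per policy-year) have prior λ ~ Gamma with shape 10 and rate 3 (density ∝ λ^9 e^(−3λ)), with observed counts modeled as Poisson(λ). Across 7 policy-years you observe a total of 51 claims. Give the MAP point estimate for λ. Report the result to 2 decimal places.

λ̂_MAP = 6.00

Σxᵢ = 51, n = 7.
Posterior ∝ λ^9e^(−3λ) · λ^51e^(−7λ) = λ^60e^(−10λ), i.e. Gamma(shape=61, rate=10).
The mode of a Gamma(a, b) with a ≥ 1 (shape–rate) is (a−1)/b = 60/10 ≈ 6.00.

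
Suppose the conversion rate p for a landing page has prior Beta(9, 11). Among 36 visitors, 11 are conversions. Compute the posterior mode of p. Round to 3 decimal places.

Prior: Beta(9, 11).
Data: 11 successes in 36 trials. The binomial likelihood contributes p^11(1−p)^25, so the posterior is Beta(9+11, 11+25) = Beta(20, 36).
For Beta(a, b) with a, b > 1 the mode is (a−1)/(a+b−2) = 19/54 ≈ 0.352.

p̂_MAP = 0.352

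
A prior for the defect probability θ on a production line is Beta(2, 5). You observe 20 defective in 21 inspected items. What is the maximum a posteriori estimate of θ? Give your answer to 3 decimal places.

θ̂_MAP = 0.808

Prior: Beta(2, 5).
Data: 20 successes in 21 trials. The binomial likelihood contributes θ^20(1−θ)^1, so the posterior is Beta(2+20, 5+1) = Beta(22, 6).
For Beta(a, b) with a, b > 1 the mode is (a−1)/(a+b−2) = 21/26 ≈ 0.808.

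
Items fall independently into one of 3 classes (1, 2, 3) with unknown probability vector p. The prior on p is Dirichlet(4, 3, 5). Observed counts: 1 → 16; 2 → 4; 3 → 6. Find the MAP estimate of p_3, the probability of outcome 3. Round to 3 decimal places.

The posterior is Dirichlet(αᵢ + nᵢ) = Dirichlet(20, 7, 11).
For a Dirichlet(a₁,…,a_K) with all aᵢ > 1, the mode has j-th component (aⱼ − 1)/(Σaᵢ − K).
Here Σaᵢ = 38 and K = 3, so p_3 = (11 − 1)/(38 − 3) = 10/35 ≈ 0.286.

MAP estimate: 0.286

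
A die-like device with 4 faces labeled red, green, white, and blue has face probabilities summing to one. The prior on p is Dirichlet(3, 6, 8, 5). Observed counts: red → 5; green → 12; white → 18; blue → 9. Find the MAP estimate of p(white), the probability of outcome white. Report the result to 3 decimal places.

MAP estimate of p(white) = 0.403

The posterior is Dirichlet(αᵢ + nᵢ) = Dirichlet(8, 18, 26, 14).
For a Dirichlet(a₁,…,a_K) with all aᵢ > 1, the mode has j-th component (aⱼ − 1)/(Σaᵢ − K).
Here Σaᵢ = 66 and K = 4, so p(white) = (26 − 1)/(66 − 4) = 25/62 ≈ 0.403.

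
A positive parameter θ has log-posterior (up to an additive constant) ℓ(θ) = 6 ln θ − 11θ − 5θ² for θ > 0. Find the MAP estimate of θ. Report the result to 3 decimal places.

θ̂_MAP = 0.400

ℓ'(θ) = 6/θ − 11 − 10θ. Setting this to zero and multiplying by θ: 10θ² + 11θ − 6 = 0.
θ = (−11 + √(11² + 4·10·6)) / (2·10) = (−11 + √361) / 20 = (−11 + 19)/20 = 2/5.
ℓ''(θ) = −6/θ² − 10 < 0, confirming a maximum.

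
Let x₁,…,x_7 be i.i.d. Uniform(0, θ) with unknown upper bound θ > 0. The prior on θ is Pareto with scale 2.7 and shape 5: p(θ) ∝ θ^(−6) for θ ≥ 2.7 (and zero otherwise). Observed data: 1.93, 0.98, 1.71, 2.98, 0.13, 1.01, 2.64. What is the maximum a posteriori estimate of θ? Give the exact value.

The Uniform(0, θ) likelihood is θ^(−n) for θ ≥ max(xᵢ), zero otherwise. Here max(xᵢ) = 2.98.
Posterior ∝ θ^(−6) · θ^(−7) = θ^(−13) on θ ≥ max(2.7, 2.98) = 2.98.
This density is strictly decreasing in θ, so the posterior mode lies at the lower boundary of the support.

θ̂_MAP = 2.98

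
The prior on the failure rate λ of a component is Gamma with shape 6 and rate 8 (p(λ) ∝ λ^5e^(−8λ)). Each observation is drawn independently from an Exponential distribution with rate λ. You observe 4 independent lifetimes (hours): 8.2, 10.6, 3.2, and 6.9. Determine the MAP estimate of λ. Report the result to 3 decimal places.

λ̂_MAP = 0.244

The Exponential(rate=λ) likelihood is ∝ λ^n e^(−λΣtᵢ). Here n = 4 and Σtᵢ = 8.2 + 10.6 + 3.2 + 6.9 = 28.9.
Posterior ∝ λ^5e^(−8λ) · λ^4e^(−28.9λ) = λ^9e^(−36.9λ), i.e. Gamma(10, 36.9).
Mode = (a−1)/b = 9/36.9 ≈ 0.244.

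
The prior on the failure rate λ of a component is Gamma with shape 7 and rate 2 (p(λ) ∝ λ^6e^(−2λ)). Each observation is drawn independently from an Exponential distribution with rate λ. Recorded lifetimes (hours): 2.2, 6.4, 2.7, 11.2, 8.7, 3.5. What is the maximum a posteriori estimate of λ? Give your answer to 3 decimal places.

The Exponential(rate=λ) likelihood is ∝ λ^n e^(−λΣtᵢ). Here n = 6 and Σtᵢ = 2.2 + 6.4 + 2.7 + 11.2 + 8.7 + 3.5 = 34.7.
Posterior ∝ λ^6e^(−2λ) · λ^6e^(−34.7λ) = λ^12e^(−36.7λ), i.e. Gamma(13, 36.7).
Mode = (a−1)/b = 12/36.7 ≈ 0.327.

λ̂_MAP = 0.327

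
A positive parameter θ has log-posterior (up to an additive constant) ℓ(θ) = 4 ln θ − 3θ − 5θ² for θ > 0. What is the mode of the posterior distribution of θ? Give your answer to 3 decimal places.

ℓ'(θ) = 4/θ − 3 − 10θ. Setting this to zero and multiplying by θ: 10θ² + 3θ − 4 = 0.
θ = (−3 + √(3² + 4·10·4)) / (2·10) = (−3 + √169) / 20 = (−3 + 13)/20 = 1/2.
ℓ''(θ) = −4/θ² − 10 < 0, confirming a maximum.

θ̂_MAP = 0.500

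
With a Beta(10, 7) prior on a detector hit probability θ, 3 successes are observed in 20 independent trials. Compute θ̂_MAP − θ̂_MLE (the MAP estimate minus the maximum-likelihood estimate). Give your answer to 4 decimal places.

MAP − MLE = 0.1929

Posterior is Beta(13, 24); MAP = (13−1)/(37−2) = 12/35 ≈ 0.34286.
MLE ignores the prior: θ̂_MLE = k/n = 3/20 ≈ 0.15000.
Difference = 12/35 − 3/20 = 27/140 ≈ 0.1929.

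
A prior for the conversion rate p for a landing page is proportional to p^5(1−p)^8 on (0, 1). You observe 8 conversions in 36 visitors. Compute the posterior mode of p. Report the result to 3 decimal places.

p̂_MAP = 0.265

The prior density ∝ p^5(1−p)^8 is the kernel of Beta(6, 9).
Data: 8 successes in 36 trials. The binomial likelihood contributes p^8(1−p)^28, so the posterior is Beta(6+8, 9+28) = Beta(14, 37).
For Beta(a, b) with a, b > 1 the mode is (a−1)/(a+b−2) = 13/49 ≈ 0.265.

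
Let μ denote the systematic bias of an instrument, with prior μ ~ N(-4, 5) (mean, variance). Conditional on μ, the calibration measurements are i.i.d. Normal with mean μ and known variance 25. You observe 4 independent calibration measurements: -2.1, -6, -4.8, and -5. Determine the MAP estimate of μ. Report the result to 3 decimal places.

n = 4; x̄ = ((-2.1) + (-6) + (-4.8) + (-5))/4 = -17.9/4 = -4.475.
For a Normal prior and Normal likelihood with known variance, the posterior is Normal; its mode equals its mean, the precision-weighted average.
Prior precision 1/σ₀² = 1/5 = 0.2; data precision n/σ² = 4/25 = 0.16.
μ̂ = (0.2·(-4) + 0.16·(-4.475)) / (0.2 + 0.16) = (-1.516)/0.36 = -379/90 ≈ -4.211.

μ̂_MAP = -4.211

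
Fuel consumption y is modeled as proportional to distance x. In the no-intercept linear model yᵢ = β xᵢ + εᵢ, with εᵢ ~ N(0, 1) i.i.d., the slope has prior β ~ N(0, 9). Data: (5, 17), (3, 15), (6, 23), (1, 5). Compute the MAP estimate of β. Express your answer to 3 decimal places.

log p(β | y) = −Σ(yᵢ − βxᵢ)²/(2·1) − β²/(2·9) + const.
Setting the derivative to zero: Σxᵢ(yᵢ − βxᵢ)/1 − β/9 = 0, so β = Σxᵢyᵢ / (Σxᵢ² + σ²/τ²).
Σxᵢyᵢ = 5·17 + 3·15 + 6·23 + 1·5 = 273; Σxᵢ² = 71; σ²/τ² = 1/9.
β̂_MAP = 273 / (71 + 1/9) = 273/(640/9) = 2457/640 ≈ 3.839.

β̂_MAP = 3.839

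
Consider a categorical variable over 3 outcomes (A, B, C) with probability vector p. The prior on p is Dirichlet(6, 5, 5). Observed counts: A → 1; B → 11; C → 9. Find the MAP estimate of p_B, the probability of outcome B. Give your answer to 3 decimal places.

The posterior is Dirichlet(αᵢ + nᵢ) = Dirichlet(7, 16, 14).
For a Dirichlet(a₁,…,a_K) with all aᵢ > 1, the mode has j-th component (aⱼ − 1)/(Σaᵢ − K).
Here Σaᵢ = 37 and K = 3, so p_B = (16 − 1)/(37 − 3) = 15/34 ≈ 0.441.

MAP estimate of p_B = 0.441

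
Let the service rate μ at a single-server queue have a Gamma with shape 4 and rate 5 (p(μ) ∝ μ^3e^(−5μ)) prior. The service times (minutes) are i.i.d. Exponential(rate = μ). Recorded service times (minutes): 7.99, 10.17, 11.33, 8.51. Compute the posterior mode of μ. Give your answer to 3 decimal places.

μ̂_MAP = 0.163

The Exponential(rate=μ) likelihood is ∝ μ^n e^(−μΣtᵢ). Here n = 4 and Σtᵢ = 7.99 + 10.17 + 11.33 + 8.51 = 38.
Posterior ∝ μ^3e^(−5μ) · μ^4e^(−38μ) = μ^7e^(−43μ), i.e. Gamma(8, 43).
Mode = (a−1)/b = 7/43 ≈ 0.163.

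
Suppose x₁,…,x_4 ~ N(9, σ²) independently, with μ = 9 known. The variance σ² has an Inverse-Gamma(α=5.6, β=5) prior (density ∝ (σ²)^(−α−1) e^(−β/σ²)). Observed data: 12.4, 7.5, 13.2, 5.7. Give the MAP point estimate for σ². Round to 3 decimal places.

σ̂²_MAP = 3.043

Sum of squared deviations about the known mean: SS = (12.4−9)² + (7.5−9)² + (13.2−9)² + (5.7−9)² = 42.34.
The Normal likelihood contributes (σ²)^(−n/2) exp(−SS/(2σ²)), so the posterior is Inverse-Gamma(α + n/2, β + SS/2) = Inverse-Gamma(7.6, 26.17).
The mode of Inverse-Gamma(a, b) is b/(a+1) = 26.17/8.6 ≈ 3.043.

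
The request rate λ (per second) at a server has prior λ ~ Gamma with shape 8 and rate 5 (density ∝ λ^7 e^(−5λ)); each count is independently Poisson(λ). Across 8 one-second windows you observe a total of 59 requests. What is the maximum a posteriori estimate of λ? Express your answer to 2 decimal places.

Σxᵢ = 59, n = 8.
Posterior ∝ λ^7e^(−5λ) · λ^59e^(−8λ) = λ^66e^(−13λ), i.e. Gamma(shape=67, rate=13).
The mode of a Gamma(a, b) with a ≥ 1 (shape–rate) is (a−1)/b = 66/13 ≈ 5.08.

λ̂_MAP = 5.08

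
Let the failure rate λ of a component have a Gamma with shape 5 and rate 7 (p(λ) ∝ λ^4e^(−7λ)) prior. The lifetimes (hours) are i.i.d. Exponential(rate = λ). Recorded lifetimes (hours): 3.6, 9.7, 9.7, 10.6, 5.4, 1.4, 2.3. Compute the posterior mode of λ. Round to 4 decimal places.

The Exponential(rate=λ) likelihood is ∝ λ^n e^(−λΣtᵢ). Here n = 7 and Σtᵢ = 3.6 + 9.7 + 9.7 + 10.6 + 5.4 + 1.4 + 2.3 = 42.7.
Posterior ∝ λ^4e^(−7λ) · λ^7e^(−42.7λ) = λ^11e^(−49.7λ), i.e. Gamma(12, 49.7).
Mode = (a−1)/b = 11/49.7 ≈ 0.2213.

λ̂_MAP = 0.2213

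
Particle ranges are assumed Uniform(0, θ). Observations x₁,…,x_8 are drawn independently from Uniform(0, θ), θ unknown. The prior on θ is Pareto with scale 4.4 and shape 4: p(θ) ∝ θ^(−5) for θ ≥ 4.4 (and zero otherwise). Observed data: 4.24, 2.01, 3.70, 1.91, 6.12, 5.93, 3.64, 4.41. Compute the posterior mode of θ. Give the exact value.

The Uniform(0, θ) likelihood is θ^(−n) for θ ≥ max(xᵢ), zero otherwise. Here max(xᵢ) = 6.12.
Posterior ∝ θ^(−5) · θ^(−8) = θ^(−13) on θ ≥ max(4.4, 6.12) = 6.12.
This density is strictly decreasing in θ, so the posterior mode lies at the lower boundary of the support.

θ̂_MAP = 6.12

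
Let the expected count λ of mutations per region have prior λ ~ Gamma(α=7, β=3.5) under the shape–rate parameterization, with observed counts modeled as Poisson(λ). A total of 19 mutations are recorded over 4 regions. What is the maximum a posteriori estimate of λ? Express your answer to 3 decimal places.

Σxᵢ = 19, n = 4.
Posterior ∝ λ^6e^(−3.5λ) · λ^19e^(−4λ) = λ^25e^(−7.5λ), i.e. Gamma(shape=26, rate=7.5).
The mode of a Gamma(a, b) with a ≥ 1 (shape–rate) is (a−1)/b = 25/7.5 ≈ 3.333.

λ̂_MAP = 3.333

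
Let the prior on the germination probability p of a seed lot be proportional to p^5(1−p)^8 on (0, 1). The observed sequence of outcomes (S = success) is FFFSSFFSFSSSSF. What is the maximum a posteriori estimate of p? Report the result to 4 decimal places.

p̂_MAP = 0.4444

The prior density ∝ p^5(1−p)^8 is the kernel of Beta(6, 9).
Data: 7 successes in 14 trials (from the sequence). The binomial likelihood contributes p^7(1−p)^7, so the posterior is Beta(6+7, 9+7) = Beta(13, 16).
For Beta(a, b) with a, b > 1 the mode is (a−1)/(a+b−2) = 12/27 ≈ 0.4444.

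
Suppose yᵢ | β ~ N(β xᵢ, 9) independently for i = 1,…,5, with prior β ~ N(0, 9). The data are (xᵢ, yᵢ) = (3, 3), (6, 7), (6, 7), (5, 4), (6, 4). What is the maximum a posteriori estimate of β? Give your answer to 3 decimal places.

β̂_MAP = 0.958

log p(β | y) = −Σ(yᵢ − βxᵢ)²/(2·9) − β²/(2·9) + const.
Setting the derivative to zero: Σxᵢ(yᵢ − βxᵢ)/9 − β/9 = 0, so β = Σxᵢyᵢ / (Σxᵢ² + σ²/τ²).
Σxᵢyᵢ = 3·3 + 6·7 + 6·7 + 5·4 + 6·4 = 137; Σxᵢ² = 142; σ²/τ² = 1.
β̂_MAP = 137 / (142 + 1) = 137/143 ≈ 0.958.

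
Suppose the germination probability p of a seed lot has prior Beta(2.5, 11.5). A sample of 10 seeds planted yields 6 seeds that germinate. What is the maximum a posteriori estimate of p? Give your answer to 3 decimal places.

Prior: Beta(2.5, 11.5).
Data: 6 successes in 10 trials. The binomial likelihood contributes p^6(1−p)^4, so the posterior is Beta(2.5+6, 11.5+4) = Beta(8.5, 15.5).
For Beta(a, b) with a, b > 1 the mode is (a−1)/(a+b−2) = 7.5/22 ≈ 0.341.

p̂_MAP = 0.341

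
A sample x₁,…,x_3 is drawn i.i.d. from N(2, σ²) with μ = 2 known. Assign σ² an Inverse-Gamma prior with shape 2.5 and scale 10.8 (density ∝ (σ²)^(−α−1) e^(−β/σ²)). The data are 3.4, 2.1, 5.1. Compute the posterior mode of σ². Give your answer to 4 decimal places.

Sum of squared deviations about the known mean: SS = (3.4−2)² + (2.1−2)² + (5.1−2)² = 11.58.
The Normal likelihood contributes (σ²)^(−n/2) exp(−SS/(2σ²)), so the posterior is Inverse-Gamma(α + n/2, β + SS/2) = Inverse-Gamma(4, 16.59).
The mode of Inverse-Gamma(a, b) is b/(a+1) = 16.59/5 ≈ 3.3180.

σ̂²_MAP = 3.3180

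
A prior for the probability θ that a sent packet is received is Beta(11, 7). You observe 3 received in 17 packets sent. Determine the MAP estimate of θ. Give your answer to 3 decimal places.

θ̂_MAP = 0.394

Prior: Beta(11, 7).
Data: 3 successes in 17 trials. The binomial likelihood contributes θ^3(1−θ)^14, so the posterior is Beta(11+3, 7+14) = Beta(14, 21).
For Beta(a, b) with a, b > 1 the mode is (a−1)/(a+b−2) = 13/33 ≈ 0.394.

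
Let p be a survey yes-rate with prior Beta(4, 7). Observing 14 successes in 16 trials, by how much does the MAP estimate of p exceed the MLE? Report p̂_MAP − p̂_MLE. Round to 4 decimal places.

MAP − MLE = -0.1950

Posterior is Beta(18, 9); MAP = (18−1)/(27−2) = 17/25 ≈ 0.68000.
MLE ignores the prior: p̂_MLE = k/n = 14/16 ≈ 0.87500.
Difference = 17/25 − 14/16 = -39/200 ≈ -0.1950.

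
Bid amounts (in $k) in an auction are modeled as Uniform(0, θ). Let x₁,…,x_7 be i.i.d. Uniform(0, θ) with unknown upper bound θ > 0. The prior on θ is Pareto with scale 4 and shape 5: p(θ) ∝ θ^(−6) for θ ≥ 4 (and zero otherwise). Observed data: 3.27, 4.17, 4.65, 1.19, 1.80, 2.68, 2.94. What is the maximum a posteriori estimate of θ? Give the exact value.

θ̂_MAP = 4.65

The Uniform(0, θ) likelihood is θ^(−n) for θ ≥ max(xᵢ), zero otherwise. Here max(xᵢ) = 4.65.
Posterior ∝ θ^(−6) · θ^(−7) = θ^(−13) on θ ≥ max(4, 4.65) = 4.65.
This density is strictly decreasing in θ, so the posterior mode lies at the lower boundary of the support.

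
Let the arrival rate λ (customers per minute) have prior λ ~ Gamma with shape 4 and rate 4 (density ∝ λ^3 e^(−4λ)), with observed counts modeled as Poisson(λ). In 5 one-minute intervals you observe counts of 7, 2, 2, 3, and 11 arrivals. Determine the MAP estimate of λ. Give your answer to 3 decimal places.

Σxᵢ = 7+2+2+3+11 = 25, with n = 5.
Posterior ∝ λ^3e^(−4λ) · λ^25e^(−5λ) = λ^28e^(−9λ), i.e. Gamma(shape=29, rate=9).
The mode of a Gamma(a, b) with a ≥ 1 (shape–rate) is (a−1)/b = 28/9 ≈ 3.111.

λ̂_MAP = 3.111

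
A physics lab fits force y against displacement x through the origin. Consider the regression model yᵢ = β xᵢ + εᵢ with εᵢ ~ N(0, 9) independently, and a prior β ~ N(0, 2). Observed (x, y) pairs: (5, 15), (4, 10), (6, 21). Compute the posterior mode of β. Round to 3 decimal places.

β̂_MAP = 2.957

log p(β | y) = −Σ(yᵢ − βxᵢ)²/(2·9) − β²/(2·2) + const.
Setting the derivative to zero: Σxᵢ(yᵢ − βxᵢ)/9 − β/2 = 0, so β = Σxᵢyᵢ / (Σxᵢ² + σ²/τ²).
Σxᵢyᵢ = 5·15 + 4·10 + 6·21 = 241; Σxᵢ² = 77; σ²/τ² = 4.5.
β̂_MAP = 241 / (77 + 4.5) = 241/81.5 ≈ 2.957.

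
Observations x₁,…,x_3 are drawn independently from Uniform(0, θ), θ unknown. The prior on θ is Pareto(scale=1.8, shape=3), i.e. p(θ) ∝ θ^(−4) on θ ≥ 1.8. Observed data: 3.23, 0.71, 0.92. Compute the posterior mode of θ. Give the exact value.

θ̂_MAP = 3.23

The Uniform(0, θ) likelihood is θ^(−n) for θ ≥ max(xᵢ), zero otherwise. Here max(xᵢ) = 3.23.
Posterior ∝ θ^(−4) · θ^(−3) = θ^(−7) on θ ≥ max(1.8, 3.23) = 3.23.
This density is strictly decreasing in θ, so the posterior mode lies at the lower boundary of the support.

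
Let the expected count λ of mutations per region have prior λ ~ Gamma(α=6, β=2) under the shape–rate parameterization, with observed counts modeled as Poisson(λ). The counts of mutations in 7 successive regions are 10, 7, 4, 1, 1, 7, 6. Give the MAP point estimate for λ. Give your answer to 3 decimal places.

Σxᵢ = 10+7+4+1+1+7+6 = 36, with n = 7.
Posterior ∝ λ^5e^(−2λ) · λ^36e^(−7λ) = λ^41e^(−9λ), i.e. Gamma(shape=42, rate=9).
The mode of a Gamma(a, b) with a ≥ 1 (shape–rate) is (a−1)/b = 41/9 ≈ 4.556.

λ̂_MAP = 4.556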